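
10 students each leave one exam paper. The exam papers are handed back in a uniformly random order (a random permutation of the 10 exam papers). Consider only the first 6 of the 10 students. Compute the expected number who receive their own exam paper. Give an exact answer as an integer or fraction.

3/5

Let Xᵢ = 1 if person i gets their own exam paper. For each i, P(Xᵢ=1) = 1/10.
By linearity of expectation, E[X₁+…+X_6] = 6·(1/10) = 3/5.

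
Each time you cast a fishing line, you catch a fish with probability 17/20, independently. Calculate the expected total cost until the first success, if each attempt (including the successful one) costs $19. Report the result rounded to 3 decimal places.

E[#attempts] = 1/p = 20/17; E[cost] = 19·20/17 = 380/17.
≈ 22.353

$22.353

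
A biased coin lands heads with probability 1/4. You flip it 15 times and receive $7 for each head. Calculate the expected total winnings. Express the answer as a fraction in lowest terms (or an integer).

105/4 dollars

E[#heads] = 15·1/4 = 15/4 (linearity over flips).
E[winnings] = 7·15/4 = 105/4.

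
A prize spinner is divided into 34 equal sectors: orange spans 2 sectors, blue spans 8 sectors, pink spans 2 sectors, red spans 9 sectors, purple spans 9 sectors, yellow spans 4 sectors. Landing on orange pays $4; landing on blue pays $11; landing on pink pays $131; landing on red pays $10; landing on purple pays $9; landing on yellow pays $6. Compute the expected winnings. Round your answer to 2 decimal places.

$16.26

E[payout] = (2/34)·4 + (8/34)·11 + (2/34)·131 + (9/34)·10 + (9/34)·9 + (4/34)·6 = 553/34
≈ $16.26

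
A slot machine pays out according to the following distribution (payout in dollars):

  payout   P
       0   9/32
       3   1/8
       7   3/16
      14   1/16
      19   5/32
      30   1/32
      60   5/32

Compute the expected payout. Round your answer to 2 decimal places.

E[X] = (9/32)·0 + (1/8)·3 + (3/16)·7 + (1/16)·14 + (5/32)·19 + (1/32)·30 + (5/32)·60
     = 507/32 ≈ 15.84

$15.84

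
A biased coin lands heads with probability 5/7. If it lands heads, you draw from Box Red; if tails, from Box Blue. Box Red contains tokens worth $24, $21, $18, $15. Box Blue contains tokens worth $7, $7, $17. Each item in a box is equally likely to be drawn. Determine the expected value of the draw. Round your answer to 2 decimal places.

E[X | Box Red] = (24 + 21 + 18 + 15)/4 = 39/2
E[X | Box Blue] = (7 + 7 + 17)/3 = 31/3
E[X] = (5/7)·39/2 + (2/7)·31/3 = 709/42 ≈ 16.88

$16.88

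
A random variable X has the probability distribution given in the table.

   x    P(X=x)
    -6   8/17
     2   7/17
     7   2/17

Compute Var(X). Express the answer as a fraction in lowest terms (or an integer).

E[X] = (8/17)·(-6) + (7/17)·2 + (2/17)·7 = -20/17
E[X²] = (8/17)·36 + (7/17)·4 + (2/17)·49 = 414/17
Var(X) = 414/17 − (-20/17)² = 6638/289

6638/289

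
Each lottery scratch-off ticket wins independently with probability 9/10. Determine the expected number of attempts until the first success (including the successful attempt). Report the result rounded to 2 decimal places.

1.11

For a geometric distribution, E[trials] = 1/p = 1/(9/10) = 10/9.
≈ 1.11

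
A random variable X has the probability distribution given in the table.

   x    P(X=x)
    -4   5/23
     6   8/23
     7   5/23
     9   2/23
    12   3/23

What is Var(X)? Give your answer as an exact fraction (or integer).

E[X] = (5/23)·(-4) + (8/23)·6 + (5/23)·7 + (2/23)·9 + (3/23)·12 = 117/23
E[X²] = (5/23)·16 + (8/23)·36 + (5/23)·49 + (2/23)·81 + (3/23)·144 = 1207/23
Var(X) = 1207/23 − (117/23)² = 14072/529

14072/529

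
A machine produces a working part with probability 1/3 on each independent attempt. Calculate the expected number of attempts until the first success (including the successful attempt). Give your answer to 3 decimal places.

For a geometric distribution, E[trials] = 1/p = 1/(1/3) = 3.
≈ 3.000

3.000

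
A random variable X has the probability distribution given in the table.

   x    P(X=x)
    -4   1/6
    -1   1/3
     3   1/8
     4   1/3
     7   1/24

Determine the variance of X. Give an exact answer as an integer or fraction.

E[X] = (1/6)·(-4) + (1/3)·(-1) + (1/8)·3 + (1/3)·4 + (1/24)·7 = 1
E[X²] = (1/6)·16 + (1/3)·1 + (1/8)·9 + (1/3)·16 + (1/24)·49 = 23/2
Var(X) = 23/2 − (1)² = 21/2

21/2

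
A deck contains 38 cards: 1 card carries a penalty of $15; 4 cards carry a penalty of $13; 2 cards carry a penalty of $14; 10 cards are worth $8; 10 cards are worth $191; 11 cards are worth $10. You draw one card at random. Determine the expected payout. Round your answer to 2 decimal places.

E[payout] = (1/38)·(-15) + (4/38)·(-13) + (2/38)·(-14) + (10/38)·8 + (10/38)·191 + (11/38)·10 = 2005/38
≈ $52.76

$52.76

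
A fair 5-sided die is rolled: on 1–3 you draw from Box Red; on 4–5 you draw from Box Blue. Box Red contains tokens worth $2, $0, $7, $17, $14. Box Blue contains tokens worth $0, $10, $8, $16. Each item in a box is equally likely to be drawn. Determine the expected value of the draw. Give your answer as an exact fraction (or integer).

41/5 dollars

E[X | Box Red] = (2 + 0 + 7 + 17 + 14)/5 = 8
E[X | Box Blue] = (0 + 10 + 8 + 16)/4 = 17/2
E[X] = (3/5)·8 + (2/5)·17/2 = 41/5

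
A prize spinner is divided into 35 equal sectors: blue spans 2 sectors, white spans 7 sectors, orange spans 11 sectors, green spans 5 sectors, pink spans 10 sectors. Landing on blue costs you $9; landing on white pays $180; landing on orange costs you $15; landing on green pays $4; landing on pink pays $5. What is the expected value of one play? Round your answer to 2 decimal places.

E[payout] = (2/35)·(-9) + (7/35)·180 + (11/35)·(-15) + (5/35)·4 + (10/35)·5 = 1147/35
≈ $32.77

$32.77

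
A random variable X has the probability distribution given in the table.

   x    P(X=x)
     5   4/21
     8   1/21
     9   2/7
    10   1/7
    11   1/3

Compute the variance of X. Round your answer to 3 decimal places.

4.571

E[X] = (4/21)·5 + (1/21)·8 + (2/7)·9 + (1/7)·10 + (1/3)·11 = 9
E[X²] = (4/21)·25 + (1/21)·64 + (2/7)·81 + (1/7)·100 + (1/3)·121 = 599/7
Var(X) = 599/7 − (9)² = 32/7 ≈ 4.571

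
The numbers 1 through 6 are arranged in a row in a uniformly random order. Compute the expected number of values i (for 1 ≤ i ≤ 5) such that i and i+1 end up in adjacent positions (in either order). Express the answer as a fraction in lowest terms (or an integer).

For each i ∈ {1,…,5}, let Xᵢ = 1 if i and i+1 are adjacent. P(Xᵢ=1) = 2·(6−1)!/6! = 2/6.
By linearity, E[ΣXᵢ] = (5)·(2/6) = 5/3.

5/3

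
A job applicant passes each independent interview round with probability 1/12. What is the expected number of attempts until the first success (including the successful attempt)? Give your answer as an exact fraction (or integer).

For a geometric distribution, E[trials] = 1/p = 1/(1/12) = 12.

12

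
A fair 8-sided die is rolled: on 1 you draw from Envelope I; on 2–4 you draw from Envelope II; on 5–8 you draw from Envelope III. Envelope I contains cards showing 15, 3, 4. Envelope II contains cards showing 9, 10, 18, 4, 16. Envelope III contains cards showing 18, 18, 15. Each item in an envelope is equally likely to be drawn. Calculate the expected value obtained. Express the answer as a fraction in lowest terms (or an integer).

E[X | Envelope I] = (15 + 3 + 4)/3 = 22/3
E[X | Envelope II] = (9 + 10 + 18 + 4 + 16)/5 = 57/5
E[X | Envelope III] = (18 + 18 + 15)/3 = 17
E[X] = (1/8)·22/3 + (3/8)·57/5 + (1/2)·17 = 1643/120

1643/120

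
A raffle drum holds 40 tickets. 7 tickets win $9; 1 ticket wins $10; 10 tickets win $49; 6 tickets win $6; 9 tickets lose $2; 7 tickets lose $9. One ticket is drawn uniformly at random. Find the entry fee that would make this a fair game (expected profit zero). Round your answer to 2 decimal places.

$12.95

E[payout] = (7/40)·9 + (1/40)·10 + (10/40)·49 + (6/40)·6 + (9/40)·(-2) + (7/40)·(-9) = 259/20
Fair fee = E[payout] = 259/20 ≈ $12.95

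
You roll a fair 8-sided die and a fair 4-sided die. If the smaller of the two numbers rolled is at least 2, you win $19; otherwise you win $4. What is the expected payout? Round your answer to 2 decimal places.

E[payout] = (11/32)·4 + (21/32)·19 = 443/32
≈ $13.84

$13.84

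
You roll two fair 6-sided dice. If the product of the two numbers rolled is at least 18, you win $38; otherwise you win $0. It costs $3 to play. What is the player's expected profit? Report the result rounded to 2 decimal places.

$7.56

E[payout] = (13/18)·0 + (5/18)·38 = 95/9
Expected profit = 95/9 − 3 = 68/9 ≈ $7.56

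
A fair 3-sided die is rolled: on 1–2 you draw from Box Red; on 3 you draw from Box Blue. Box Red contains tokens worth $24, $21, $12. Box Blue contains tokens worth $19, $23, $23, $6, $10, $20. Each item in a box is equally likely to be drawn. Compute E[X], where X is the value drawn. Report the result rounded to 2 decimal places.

E[X | Box Red] = (24 + 21 + 12)/3 = 19
E[X | Box Blue] = (19 + 23 + 23 + 6 + 10 + 20)/6 = 101/6
E[X] = (2/3)·19 + (1/3)·101/6 = 329/18 ≈ 18.28

$18.28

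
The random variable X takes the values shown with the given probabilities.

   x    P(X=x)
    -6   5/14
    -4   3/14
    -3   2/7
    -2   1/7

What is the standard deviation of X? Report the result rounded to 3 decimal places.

E[X] = -29/7, E[X²] = 136/7
Var(X) = E[X²] − (E[X])² = 136/7 − 841/49 = 111/49
SD(X) = √(111/49) ≈ 1.505

1.505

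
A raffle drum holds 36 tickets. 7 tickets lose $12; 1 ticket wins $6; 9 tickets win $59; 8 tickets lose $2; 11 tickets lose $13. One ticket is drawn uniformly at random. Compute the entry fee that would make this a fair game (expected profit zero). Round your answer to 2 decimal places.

E[payout] = (7/36)·(-12) + (1/36)·6 + (9/36)·59 + (8/36)·(-2) + (11/36)·(-13) = 49/6
Fair fee = E[payout] = 49/6 ≈ $8.17

$8.17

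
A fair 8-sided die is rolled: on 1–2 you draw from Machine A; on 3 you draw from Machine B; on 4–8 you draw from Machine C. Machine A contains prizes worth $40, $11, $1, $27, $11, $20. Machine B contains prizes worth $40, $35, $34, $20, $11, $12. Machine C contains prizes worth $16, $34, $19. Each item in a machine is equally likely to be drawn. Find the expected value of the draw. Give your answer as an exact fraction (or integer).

E[X | Machine A] = (40 + 11 + 1 + 27 + 11 + 20)/6 = 55/3
E[X | Machine B] = (40 + 35 + 34 + 20 + 11 + 12)/6 = 76/3
E[X | Machine C] = (16 + 34 + 19)/3 = 23
E[X] = (1/4)·55/3 + (1/8)·76/3 + (5/8)·23 = 177/8

177/8 dollars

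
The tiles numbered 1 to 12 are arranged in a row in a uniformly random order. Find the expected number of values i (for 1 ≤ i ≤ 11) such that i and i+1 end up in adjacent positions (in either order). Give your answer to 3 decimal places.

For each i ∈ {1,…,11}, let Xᵢ = 1 if i and i+1 are adjacent. P(Xᵢ=1) = 2·(12−1)!/12! = 2/12.
By linearity, E[ΣXᵢ] = (11)·(2/12) = 11/6.
≈ 1.833

1.833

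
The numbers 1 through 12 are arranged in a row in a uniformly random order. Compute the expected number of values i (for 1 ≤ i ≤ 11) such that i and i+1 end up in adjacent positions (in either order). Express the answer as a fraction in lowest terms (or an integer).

11/6

For each i ∈ {1,…,11}, let Xᵢ = 1 if i and i+1 are adjacent. P(Xᵢ=1) = 2·(12−1)!/12! = 2/12.
By linearity, E[ΣXᵢ] = (11)·(2/12) = 11/6.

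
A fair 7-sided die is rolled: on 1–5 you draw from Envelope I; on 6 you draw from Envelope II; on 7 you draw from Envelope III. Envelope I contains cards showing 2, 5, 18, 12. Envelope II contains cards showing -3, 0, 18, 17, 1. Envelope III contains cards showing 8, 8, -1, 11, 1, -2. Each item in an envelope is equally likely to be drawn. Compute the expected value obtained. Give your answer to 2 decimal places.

8.15

E[X | Envelope I] = (2 + 5 + 18 + 12)/4 = 37/4
E[X | Envelope II] = (-3 + 0 + 18 + 17 + 1)/5 = 33/5
E[X | Envelope III] = (8 + 8 − 1 + 11 + 1 − 2)/6 = 25/6
E[X] = (5/7)·37/4 + (1/7)·33/5 + (1/7)·25/6 = 3421/420 ≈ 8.15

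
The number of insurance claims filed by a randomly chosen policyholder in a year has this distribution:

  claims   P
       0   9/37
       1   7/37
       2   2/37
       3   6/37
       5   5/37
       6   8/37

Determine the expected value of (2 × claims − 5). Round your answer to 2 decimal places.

0.51

E[2x-5] = (9/37)·(-5) + (7/37)·(-3) + (2/37)·(-1) + (6/37)·1 + (5/37)·5 + (8/37)·7
     = 19/37 ≈ 0.51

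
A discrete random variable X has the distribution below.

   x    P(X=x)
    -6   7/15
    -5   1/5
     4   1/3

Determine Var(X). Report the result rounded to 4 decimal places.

21.0489

E[X] = (7/15)·(-6) + (1/5)·(-5) + (1/3)·4 = -37/15
E[X²] = (7/15)·36 + (1/5)·25 + (1/3)·16 = 407/15
Var(X) = 407/15 − (-37/15)² = 4736/225 ≈ 21.0489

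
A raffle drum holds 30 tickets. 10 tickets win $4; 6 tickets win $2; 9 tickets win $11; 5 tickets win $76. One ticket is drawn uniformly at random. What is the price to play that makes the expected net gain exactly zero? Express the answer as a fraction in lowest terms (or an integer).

177/10 dollars

E[payout] = (10/30)·4 + (6/30)·2 + (9/30)·11 + (5/30)·76 = 177/10
Fair fee = E[payout] = 177/10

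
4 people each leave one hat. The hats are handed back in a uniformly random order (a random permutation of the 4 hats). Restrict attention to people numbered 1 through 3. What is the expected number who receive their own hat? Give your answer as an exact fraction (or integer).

3/4

Let Xᵢ = 1 if person i gets their own hat. For each i, P(Xᵢ=1) = 1/4.
By linearity of expectation, E[X₁+…+X_3] = 3·(1/4) = 3/4.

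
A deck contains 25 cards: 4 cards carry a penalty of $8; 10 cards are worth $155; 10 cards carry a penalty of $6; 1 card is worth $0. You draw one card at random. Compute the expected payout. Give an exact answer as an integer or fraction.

1458/25 dollars

E[payout] = (4/25)·(-8) + (10/25)·155 + (10/25)·(-6) + (1/25)·0 = 1458/25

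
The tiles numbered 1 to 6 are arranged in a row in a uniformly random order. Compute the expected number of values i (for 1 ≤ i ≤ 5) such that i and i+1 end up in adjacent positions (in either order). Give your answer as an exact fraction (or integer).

5/3

For each i ∈ {1,…,5}, let Xᵢ = 1 if i and i+1 are adjacent. P(Xᵢ=1) = 2·(6−1)!/6! = 2/6.
By linearity, E[ΣXᵢ] = (5)·(2/6) = 5/3.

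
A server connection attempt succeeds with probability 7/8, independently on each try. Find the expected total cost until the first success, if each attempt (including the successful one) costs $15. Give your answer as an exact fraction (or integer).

E[#attempts] = 1/p = 8/7; E[cost] = 15·8/7 = 120/7.

120/7 dollars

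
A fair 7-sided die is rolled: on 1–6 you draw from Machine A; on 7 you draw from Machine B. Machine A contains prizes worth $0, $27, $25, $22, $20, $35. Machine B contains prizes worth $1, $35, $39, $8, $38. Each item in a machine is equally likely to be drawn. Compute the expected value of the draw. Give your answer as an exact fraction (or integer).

766/35 dollars

E[X | Machine A] = (0 + 27 + 25 + 22 + 20 + 35)/6 = 43/2
E[X | Machine B] = (1 + 35 + 39 + 8 + 38)/5 = 121/5
E[X] = (6/7)·43/2 + (1/7)·121/5 = 766/35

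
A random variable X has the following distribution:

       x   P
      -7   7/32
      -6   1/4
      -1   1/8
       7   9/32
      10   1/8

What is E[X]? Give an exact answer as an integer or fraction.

1/16

E[X] = (7/32)·(-7) + (1/4)·(-6) + (1/8)·(-1) + (9/32)·7 + (1/8)·10
     = 1/16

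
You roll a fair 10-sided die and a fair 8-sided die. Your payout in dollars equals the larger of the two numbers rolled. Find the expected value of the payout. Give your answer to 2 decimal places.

Distribution of the larger of the two numbers rolled: 1 w.p. 1/80, 2 w.p. 3/80, 3 w.p. 1/16, 4 w.p. 7/80, 5 w.p. 9/80, 6 w.p. 11/80, …
E[payout] = (1/80)·1 + (3/80)·2 + (1/16)·3 + (7/80)·4 + (9/80)·5 + (11/80)·6 + (13/80)·7 + (3/16)·8 + (1/10)·9 + (1/10)·10 = 131/20
≈ $6.55

$6.55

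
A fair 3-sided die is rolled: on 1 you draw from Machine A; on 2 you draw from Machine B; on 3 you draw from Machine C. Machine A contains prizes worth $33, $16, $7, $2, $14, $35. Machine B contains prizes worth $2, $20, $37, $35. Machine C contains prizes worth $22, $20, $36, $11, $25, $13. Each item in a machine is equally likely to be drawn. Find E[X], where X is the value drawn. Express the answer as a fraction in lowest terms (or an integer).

E[X | Machine A] = (33 + 16 + 7 + 2 + 14 + 35)/6 = 107/6
E[X | Machine B] = (2 + 20 + 37 + 35)/4 = 47/2
E[X | Machine C] = (22 + 20 + 36 + 11 + 25 + 13)/6 = 127/6
E[X] = (1/3)·107/6 + (1/3)·47/2 + (1/3)·127/6 = 125/6

125/6 dollars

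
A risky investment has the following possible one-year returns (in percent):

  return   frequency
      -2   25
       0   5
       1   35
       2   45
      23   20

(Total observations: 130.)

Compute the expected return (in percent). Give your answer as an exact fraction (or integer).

Total = 130, so P(return=-2) = 25/130, etc.
E[X] = (5/26)·(-2) + (1/26)·0 + (7/26)·1 + (9/26)·2 + (2/13)·23
     = 107/26

107/26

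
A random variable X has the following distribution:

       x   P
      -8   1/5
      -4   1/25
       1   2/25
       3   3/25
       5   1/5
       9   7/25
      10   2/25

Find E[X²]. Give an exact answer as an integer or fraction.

1257/25

E[X²] = (1/5)·64 + (1/25)·16 + (2/25)·1 + (3/25)·9 + (1/5)·25 + (7/25)·81 + (2/25)·100
     = 1257/25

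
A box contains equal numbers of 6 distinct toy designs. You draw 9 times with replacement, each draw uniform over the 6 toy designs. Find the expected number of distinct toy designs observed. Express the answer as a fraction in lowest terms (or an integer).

Let Xⱼ=1 if type j appears at least once. P(Xⱼ=1) = 1 − ((6−1)/6)^9 = 8124571/10077696.
E[#distinct] = 6·8124571/10077696 = 8124571/1679616.

8124571/1679616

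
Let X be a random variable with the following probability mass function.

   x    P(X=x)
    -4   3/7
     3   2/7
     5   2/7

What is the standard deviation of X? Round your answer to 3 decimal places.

E[X] = 4/7, E[X²] = 116/7
Var(X) = E[X²] − (E[X])² = 116/7 − 16/49 = 796/49
SD(X) = √(796/49) ≈ 4.030

4.030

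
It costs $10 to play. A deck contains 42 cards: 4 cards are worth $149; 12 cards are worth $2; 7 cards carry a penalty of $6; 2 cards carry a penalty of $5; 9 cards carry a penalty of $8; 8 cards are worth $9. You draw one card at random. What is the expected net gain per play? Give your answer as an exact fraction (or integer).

E[payout] = (4/42)·149 + (12/42)·2 + (7/42)·(-6) + (2/42)·(-5) + (9/42)·(-8) + (8/42)·9 = 284/21
Expected profit = 284/21 − 10 = 74/21

74/21 dollars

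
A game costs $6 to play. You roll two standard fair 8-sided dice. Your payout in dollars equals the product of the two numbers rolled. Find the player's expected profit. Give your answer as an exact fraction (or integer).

Distribution of the product of the two numbers rolled: 1 w.p. 1/64, 2 w.p. 1/32, 3 w.p. 1/32, 4 w.p. 3/64, 5 w.p. 1/32, 6 w.p. 1/16, …
E[payout] = (1/64)·1 + (1/32)·2 + (1/32)·3 + (3/64)·4 + (1/32)·5 + (1/16)·6 + (1/32)·7 + (1/16)·8 + (1/64)·9 + (1/32)·10 + (1/16)·12 + (1/32)·14 + (1/32)·15 + (3/64)·16 + (1/32)·18 + (1/32)·20 + (1/32)·21 + (1/16)·24 + (1/64)·25 + (1/32)·28 + (1/32)·30 + (1/32)·32 + (1/32)·35 + (1/64)·36 + (1/32)·40 + (1/32)·42 + (1/32)·48 + (1/64)·49 + (1/32)·56 + (1/64)·64 = 81/4
Expected profit = 81/4 − 6 = 57/4

57/4 dollars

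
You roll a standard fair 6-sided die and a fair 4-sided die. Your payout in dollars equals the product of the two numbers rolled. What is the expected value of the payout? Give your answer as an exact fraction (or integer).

35/4 dollars

Distribution of the product of the two numbers rolled: 1 w.p. 1/24, 2 w.p. 1/12, 3 w.p. 1/12, 4 w.p. 1/8, 5 w.p. 1/24, 6 w.p. 1/8, …
E[payout] = (1/24)·1 + (1/12)·2 + (1/12)·3 + (1/8)·4 + (1/24)·5 + (1/8)·6 + (1/12)·8 + (1/24)·9 + (1/24)·10 + (1/8)·12 + (1/24)·15 + (1/24)·16 + (1/24)·18 + (1/24)·20 + (1/24)·24 = 35/4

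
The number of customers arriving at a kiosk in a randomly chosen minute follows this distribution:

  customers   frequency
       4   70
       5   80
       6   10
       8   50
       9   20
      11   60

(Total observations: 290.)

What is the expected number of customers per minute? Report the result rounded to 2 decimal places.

6.83

Total = 290, so P(customers=4) = 70/290, etc.
E[X] = (7/29)·4 + (8/29)·5 + (1/29)·6 + (5/29)·8 + (2/29)·9 + (6/29)·11
     = 198/29 ≈ 6.83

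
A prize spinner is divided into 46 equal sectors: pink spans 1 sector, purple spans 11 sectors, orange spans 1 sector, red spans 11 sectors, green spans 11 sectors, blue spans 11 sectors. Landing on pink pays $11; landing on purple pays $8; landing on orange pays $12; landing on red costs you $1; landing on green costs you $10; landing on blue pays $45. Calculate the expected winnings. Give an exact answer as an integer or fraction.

E[payout] = (1/46)·11 + (11/46)·8 + (1/46)·12 + (11/46)·(-1) + (11/46)·(-10) + (11/46)·45 = 485/46

485/46 dollars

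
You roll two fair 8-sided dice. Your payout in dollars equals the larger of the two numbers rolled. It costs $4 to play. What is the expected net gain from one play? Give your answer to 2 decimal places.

$1.81

Distribution of the larger of the two numbers rolled: 1 w.p. 1/64, 2 w.p. 3/64, 3 w.p. 5/64, 4 w.p. 7/64, 5 w.p. 9/64, 6 w.p. 11/64, …
E[payout] = (1/64)·1 + (3/64)·2 + (5/64)·3 + (7/64)·4 + (9/64)·5 + (11/64)·6 + (13/64)·7 + (15/64)·8 = 93/16
Expected profit = 93/16 − 4 = 29/16 ≈ $1.81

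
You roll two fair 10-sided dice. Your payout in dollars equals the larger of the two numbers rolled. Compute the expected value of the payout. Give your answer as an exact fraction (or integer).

Distribution of the larger of the two numbers rolled: 1 w.p. 1/100, 2 w.p. 3/100, 3 w.p. 1/20, 4 w.p. 7/100, 5 w.p. 9/100, 6 w.p. 11/100, …
E[payout] = (1/100)·1 + (3/100)·2 + (1/20)·3 + (7/100)·4 + (9/100)·5 + (11/100)·6 + (13/100)·7 + (3/20)·8 + (17/100)·9 + (19/100)·10 = 143/20

143/20 dollars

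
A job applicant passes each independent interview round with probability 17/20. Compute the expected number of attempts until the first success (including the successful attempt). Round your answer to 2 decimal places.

For a geometric distribution, E[trials] = 1/p = 1/(17/20) = 20/17.
≈ 1.18

1.18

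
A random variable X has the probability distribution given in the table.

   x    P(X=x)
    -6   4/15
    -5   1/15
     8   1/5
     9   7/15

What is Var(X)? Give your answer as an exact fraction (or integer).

10556/225

E[X] = (4/15)·(-6) + (1/15)·(-5) + (1/5)·8 + (7/15)·9 = 58/15
E[X²] = (4/15)·36 + (1/15)·25 + (1/5)·64 + (7/15)·81 = 928/15
Var(X) = 928/15 − (58/15)² = 10556/225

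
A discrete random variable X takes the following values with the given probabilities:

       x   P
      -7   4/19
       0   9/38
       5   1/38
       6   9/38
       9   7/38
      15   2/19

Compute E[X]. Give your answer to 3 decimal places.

E[X] = (4/19)·(-7) + (9/38)·0 + (1/38)·5 + (9/38)·6 + (7/38)·9 + (2/19)·15
     = 63/19 ≈ 3.316

3.316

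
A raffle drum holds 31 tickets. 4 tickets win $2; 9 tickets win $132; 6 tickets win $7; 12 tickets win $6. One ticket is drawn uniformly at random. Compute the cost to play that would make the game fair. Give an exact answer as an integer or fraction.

1310/31 dollars

E[payout] = (4/31)·2 + (9/31)·132 + (6/31)·7 + (12/31)·6 = 1310/31
Fair fee = E[payout] = 1310/31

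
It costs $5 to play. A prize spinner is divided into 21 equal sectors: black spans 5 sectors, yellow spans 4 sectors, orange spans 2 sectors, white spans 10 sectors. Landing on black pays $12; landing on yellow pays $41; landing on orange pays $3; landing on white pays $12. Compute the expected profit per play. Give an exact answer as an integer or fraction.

35/3 dollars

E[payout] = (5/21)·12 + (4/21)·41 + (2/21)·3 + (10/21)·12 = 50/3
Expected profit = 50/3 − 5 = 35/3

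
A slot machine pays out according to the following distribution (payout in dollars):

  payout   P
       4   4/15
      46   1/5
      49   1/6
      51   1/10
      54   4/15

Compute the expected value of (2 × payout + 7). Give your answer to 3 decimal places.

E[2x+7] = (4/15)·15 + (1/5)·99 + (1/6)·105 + (1/10)·109 + (4/15)·115
     = 1243/15 ≈ 82.867

82.867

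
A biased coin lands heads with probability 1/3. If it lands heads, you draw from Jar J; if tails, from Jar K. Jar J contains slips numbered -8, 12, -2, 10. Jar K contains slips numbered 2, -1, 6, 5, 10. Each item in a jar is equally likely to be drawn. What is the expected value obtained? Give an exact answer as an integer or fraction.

59/15

E[X | Jar J] = (-8 + 12 − 2 + 10)/4 = 3
E[X | Jar K] = (2 − 1 + 6 + 5 + 10)/5 = 22/5
E[X] = (1/3)·3 + (2/3)·22/5 = 59/15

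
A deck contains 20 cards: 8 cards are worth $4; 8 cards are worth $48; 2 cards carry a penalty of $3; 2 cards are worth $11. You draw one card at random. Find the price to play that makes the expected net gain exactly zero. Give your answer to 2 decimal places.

E[payout] = (8/20)·4 + (8/20)·48 + (2/20)·(-3) + (2/20)·11 = 108/5
Fair fee = E[payout] = 108/5 ≈ $21.60

$21.60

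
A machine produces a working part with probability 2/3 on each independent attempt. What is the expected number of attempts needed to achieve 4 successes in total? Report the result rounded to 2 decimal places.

6.00

By linearity (sum of 4 independent geometric waits), E[trials] = 4/p = 4/(2/3) = 6.
≈ 6.00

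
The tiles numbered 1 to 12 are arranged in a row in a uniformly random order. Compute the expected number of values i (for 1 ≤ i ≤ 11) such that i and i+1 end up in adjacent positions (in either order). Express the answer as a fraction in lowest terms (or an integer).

11/6

For each i ∈ {1,…,11}, let Xᵢ = 1 if i and i+1 are adjacent. P(Xᵢ=1) = 2·(12−1)!/12! = 2/12.
By linearity, E[ΣXᵢ] = (11)·(2/12) = 11/6.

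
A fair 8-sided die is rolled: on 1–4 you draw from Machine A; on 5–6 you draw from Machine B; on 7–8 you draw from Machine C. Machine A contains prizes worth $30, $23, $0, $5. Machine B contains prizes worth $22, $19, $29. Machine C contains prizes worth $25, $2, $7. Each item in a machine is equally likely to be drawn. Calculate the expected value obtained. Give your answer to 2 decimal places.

$15.92

E[X | Machine A] = (30 + 23 + 0 + 5)/4 = 29/2
E[X | Machine B] = (22 + 19 + 29)/3 = 70/3
E[X | Machine C] = (25 + 2 + 7)/3 = 34/3
E[X] = (1/2)·29/2 + (1/4)·70/3 + (1/4)·34/3 = 191/12 ≈ 15.92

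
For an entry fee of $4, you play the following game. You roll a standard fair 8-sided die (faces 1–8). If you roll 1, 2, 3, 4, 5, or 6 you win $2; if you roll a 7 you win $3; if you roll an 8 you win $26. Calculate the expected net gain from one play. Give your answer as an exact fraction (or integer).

E[payout] = (3/4)·2 + (1/8)·3 + (1/8)·26 = 41/8
Expected profit = 41/8 − 4 = 9/8

9/8 dollars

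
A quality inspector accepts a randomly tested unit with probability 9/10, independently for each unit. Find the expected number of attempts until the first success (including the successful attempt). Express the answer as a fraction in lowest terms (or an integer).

10/9

For a geometric distribution, E[trials] = 1/p = 1/(9/10) = 10/9.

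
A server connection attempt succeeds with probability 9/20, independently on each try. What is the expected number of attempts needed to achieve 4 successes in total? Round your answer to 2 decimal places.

8.89

By linearity (sum of 4 independent geometric waits), E[trials] = 4/p = 4/(9/20) = 80/9.
≈ 8.89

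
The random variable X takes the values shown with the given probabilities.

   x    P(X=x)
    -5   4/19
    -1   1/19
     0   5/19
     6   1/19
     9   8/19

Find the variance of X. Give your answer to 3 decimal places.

E[X] = (4/19)·(-5) + (1/19)·(-1) + (5/19)·0 + (1/19)·6 + (8/19)·9 = 3
E[X²] = (4/19)·25 + (1/19)·1 + (5/19)·0 + (1/19)·36 + (8/19)·81 = 785/19
Var(X) = 785/19 − (3)² = 614/19 ≈ 32.316

32.316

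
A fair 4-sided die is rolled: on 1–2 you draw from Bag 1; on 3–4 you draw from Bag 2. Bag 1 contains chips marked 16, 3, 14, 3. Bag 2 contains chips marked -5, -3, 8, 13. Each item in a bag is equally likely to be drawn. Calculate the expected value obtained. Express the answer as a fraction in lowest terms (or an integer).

E[X | Bag 1] = (16 + 3 + 14 + 3)/4 = 9
E[X | Bag 2] = (-5 − 3 + 8 + 13)/4 = 13/4
E[X] = (1/2)·9 + (1/2)·13/4 = 49/8

49/8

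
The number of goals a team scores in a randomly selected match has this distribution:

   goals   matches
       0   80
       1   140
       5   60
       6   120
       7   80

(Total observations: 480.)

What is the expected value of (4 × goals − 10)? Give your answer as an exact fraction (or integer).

13/3

Total = 480, so P(goals=0) = 80/480, etc.
E[4x-10] = (1/6)·(-10) + (7/24)·(-6) + (1/8)·10 + (1/4)·14 + (1/6)·18
     = 13/3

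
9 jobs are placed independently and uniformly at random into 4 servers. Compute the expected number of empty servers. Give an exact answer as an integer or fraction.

19683/65536

Let Xⱼ=1 if server j is empty. P(Xⱼ=1) = ((4-1)/4)^9 = 19683/262144.
By linearity, E[#empty] = 4·19683/262144 = 19683/65536.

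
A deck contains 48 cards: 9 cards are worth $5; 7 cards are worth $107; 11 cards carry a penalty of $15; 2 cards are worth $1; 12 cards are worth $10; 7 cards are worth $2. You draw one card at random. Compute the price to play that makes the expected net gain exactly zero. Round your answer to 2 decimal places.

$15.94

E[payout] = (9/48)·5 + (7/48)·107 + (11/48)·(-15) + (2/48)·1 + (12/48)·10 + (7/48)·2 = 255/16
Fair fee = E[payout] = 255/16 ≈ $15.94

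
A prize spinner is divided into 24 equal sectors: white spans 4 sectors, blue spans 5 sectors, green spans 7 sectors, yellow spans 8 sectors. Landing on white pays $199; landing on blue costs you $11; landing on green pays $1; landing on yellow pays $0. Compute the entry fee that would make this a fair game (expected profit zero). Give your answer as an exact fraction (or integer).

E[payout] = (4/24)·199 + (5/24)·(-11) + (7/24)·1 + (8/24)·0 = 187/6
Fair fee = E[payout] = 187/6

187/6 dollars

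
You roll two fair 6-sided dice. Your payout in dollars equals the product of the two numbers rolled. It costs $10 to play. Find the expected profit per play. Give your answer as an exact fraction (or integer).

9/4 dollars

Distribution of the product of the two numbers rolled: 1 w.p. 1/36, 2 w.p. 1/18, 3 w.p. 1/18, 4 w.p. 1/12, 5 w.p. 1/18, 6 w.p. 1/9, …
E[payout] = (1/36)·1 + (1/18)·2 + (1/18)·3 + (1/12)·4 + (1/18)·5 + (1/9)·6 + (1/18)·8 + (1/36)·9 + (1/18)·10 + (1/9)·12 + (1/18)·15 + (1/36)·16 + (1/18)·18 + (1/18)·20 + (1/18)·24 + (1/36)·25 + (1/18)·30 + (1/36)·36 = 49/4
Expected profit = 49/4 − 10 = 9/4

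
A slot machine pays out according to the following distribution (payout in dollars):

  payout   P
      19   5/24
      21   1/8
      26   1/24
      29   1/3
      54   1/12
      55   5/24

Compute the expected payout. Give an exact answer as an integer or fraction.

E[X] = (5/24)·19 + (1/8)·21 + (1/24)·26 + (1/3)·29 + (1/12)·54 + (5/24)·55
     = 799/24

799/24 dollars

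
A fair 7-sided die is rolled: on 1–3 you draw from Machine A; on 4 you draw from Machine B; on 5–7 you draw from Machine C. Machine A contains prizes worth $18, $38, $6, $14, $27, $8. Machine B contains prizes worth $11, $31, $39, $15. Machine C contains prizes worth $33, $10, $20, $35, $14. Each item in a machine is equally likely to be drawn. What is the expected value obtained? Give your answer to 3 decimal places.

$20.957

E[X | Machine A] = (18 + 38 + 6 + 14 + 27 + 8)/6 = 37/2
E[X | Machine B] = (11 + 31 + 39 + 15)/4 = 24
E[X | Machine C] = (33 + 10 + 20 + 35 + 14)/5 = 112/5
E[X] = (3/7)·37/2 + (1/7)·24 + (3/7)·112/5 = 1467/70 ≈ 20.957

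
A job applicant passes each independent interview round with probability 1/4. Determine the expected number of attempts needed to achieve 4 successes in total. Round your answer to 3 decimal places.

16.000

By linearity (sum of 4 independent geometric waits), E[trials] = 4/p = 4/(1/4) = 16.
≈ 16.000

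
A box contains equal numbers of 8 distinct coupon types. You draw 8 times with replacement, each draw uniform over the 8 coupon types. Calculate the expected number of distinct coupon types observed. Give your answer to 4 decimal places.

Let Xⱼ=1 if type j appears at least once. P(Xⱼ=1) = 1 − ((8−1)/8)^8 = 11012415/16777216.
E[#distinct] = 8·11012415/16777216 = 11012415/2097152.
≈ 5.2511

5.2511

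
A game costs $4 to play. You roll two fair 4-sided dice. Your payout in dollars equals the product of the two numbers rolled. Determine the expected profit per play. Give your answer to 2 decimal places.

$2.25

Distribution of the product of the two numbers rolled: 1 w.p. 1/16, 2 w.p. 1/8, 3 w.p. 1/8, 4 w.p. 3/16, 6 w.p. 1/8, 8 w.p. 1/8, …
E[payout] = (1/16)·1 + (1/8)·2 + (1/8)·3 + (3/16)·4 + (1/8)·6 + (1/8)·8 + (1/16)·9 + (1/8)·12 + (1/16)·16 = 25/4
Expected profit = 25/4 − 4 = 9/4 ≈ $2.25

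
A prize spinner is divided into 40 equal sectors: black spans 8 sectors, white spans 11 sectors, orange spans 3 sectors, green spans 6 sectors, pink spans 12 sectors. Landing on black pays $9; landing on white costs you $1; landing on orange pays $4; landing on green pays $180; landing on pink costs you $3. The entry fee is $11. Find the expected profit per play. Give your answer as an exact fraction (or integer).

677/40 dollars

E[payout] = (8/40)·9 + (11/40)·(-1) + (3/40)·4 + (6/40)·180 + (12/40)·(-3) = 1117/40
Expected profit = 1117/40 − 11 = 677/40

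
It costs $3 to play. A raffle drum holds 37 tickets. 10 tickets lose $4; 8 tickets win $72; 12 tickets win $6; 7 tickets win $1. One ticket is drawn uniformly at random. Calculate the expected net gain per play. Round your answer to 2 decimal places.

E[payout] = (10/37)·(-4) + (8/37)·72 + (12/37)·6 + (7/37)·1 = 615/37
Expected profit = 615/37 − 3 = 504/37 ≈ $13.62

$13.62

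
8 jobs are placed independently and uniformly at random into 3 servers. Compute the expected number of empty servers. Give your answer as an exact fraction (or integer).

Let Xⱼ=1 if server j is empty. P(Xⱼ=1) = ((3-1)/3)^8 = 256/6561.
By linearity, E[#empty] = 3·256/6561 = 256/2187.

256/2187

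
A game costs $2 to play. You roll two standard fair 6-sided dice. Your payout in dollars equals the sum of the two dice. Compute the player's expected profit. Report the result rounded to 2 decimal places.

$5.00

Distribution of the sum of the two dice: 2 w.p. 1/36, 3 w.p. 1/18, 4 w.p. 1/12, 5 w.p. 1/9, 6 w.p. 5/36, 7 w.p. 1/6, …
E[payout] = (1/36)·2 + (1/18)·3 + (1/12)·4 + (1/9)·5 + (5/36)·6 + (1/6)·7 + (5/36)·8 + (1/9)·9 + (1/12)·10 + (1/18)·11 + (1/36)·12 = 7
Expected profit = 7 − 2 = 5 ≈ $5.00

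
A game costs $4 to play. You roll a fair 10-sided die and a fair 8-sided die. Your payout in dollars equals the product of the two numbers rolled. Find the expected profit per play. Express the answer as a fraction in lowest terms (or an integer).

Distribution of the product of the two numbers rolled: 1 w.p. 1/80, 2 w.p. 1/40, 3 w.p. 1/40, 4 w.p. 3/80, 5 w.p. 1/40, 6 w.p. 1/20, …
E[payout] = (1/80)·1 + (1/40)·2 + (1/40)·3 + (3/80)·4 + (1/40)·5 + (1/20)·6 + (1/40)·7 + (1/20)·8 + (1/40)·9 + (3/80)·10 + (1/20)·12 + (1/40)·14 + (1/40)·15 + (3/80)·16 + (3/80)·18 + (3/80)·20 + (1/40)·21 + (1/20)·24 + (1/80)·25 + (1/80)·27 + (1/40)·28 + (3/80)·30 + (1/40)·32 + (1/40)·35 + (1/40)·36 + (3/80)·40 + (1/40)·42 + (1/80)·45 + (1/40)·48 + (1/80)·49 + (1/80)·50 + (1/80)·54 + (1/40)·56 + (1/80)·60 + (1/80)·63 + (1/80)·64 + (1/80)·70 + (1/80)·72 + (1/80)·80 = 99/4
Expected profit = 99/4 − 4 = 83/4

83/4 dollars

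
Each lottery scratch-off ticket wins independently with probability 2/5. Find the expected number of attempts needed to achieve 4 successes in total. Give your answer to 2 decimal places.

By linearity (sum of 4 independent geometric waits), E[trials] = 4/p = 4/(2/5) = 10.
≈ 10.00

10.00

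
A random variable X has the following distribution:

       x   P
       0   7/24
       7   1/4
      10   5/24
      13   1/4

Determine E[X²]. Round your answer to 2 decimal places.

E[X²] = (7/24)·0 + (1/4)·49 + (5/24)·100 + (1/4)·169
     = 226/3 ≈ 75.33

75.33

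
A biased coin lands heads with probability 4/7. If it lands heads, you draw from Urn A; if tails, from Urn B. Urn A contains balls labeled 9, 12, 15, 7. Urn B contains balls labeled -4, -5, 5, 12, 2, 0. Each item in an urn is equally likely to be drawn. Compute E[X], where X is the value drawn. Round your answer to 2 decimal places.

6.86

E[X | Urn A] = (9 + 12 + 15 + 7)/4 = 43/4
E[X | Urn B] = (-4 − 5 + 5 + 12 + 2 + 0)/6 = 5/3
E[X] = (4/7)·43/4 + (3/7)·5/3 = 48/7 ≈ 6.86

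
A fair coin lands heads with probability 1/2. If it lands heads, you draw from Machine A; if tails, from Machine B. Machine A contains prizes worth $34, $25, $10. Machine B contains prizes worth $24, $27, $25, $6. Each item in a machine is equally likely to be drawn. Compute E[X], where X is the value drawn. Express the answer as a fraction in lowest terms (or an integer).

E[X | Machine A] = (34 + 25 + 10)/3 = 23
E[X | Machine B] = (24 + 27 + 25 + 6)/4 = 41/2
E[X] = (1/2)·23 + (1/2)·41/2 = 87/4

87/4 dollars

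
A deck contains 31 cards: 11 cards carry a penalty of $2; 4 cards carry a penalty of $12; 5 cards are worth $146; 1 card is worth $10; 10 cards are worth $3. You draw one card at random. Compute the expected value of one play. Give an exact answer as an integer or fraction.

E[payout] = (11/31)·(-2) + (4/31)·(-12) + (5/31)·146 + (1/31)·10 + (10/31)·3 = 700/31

700/31 dollars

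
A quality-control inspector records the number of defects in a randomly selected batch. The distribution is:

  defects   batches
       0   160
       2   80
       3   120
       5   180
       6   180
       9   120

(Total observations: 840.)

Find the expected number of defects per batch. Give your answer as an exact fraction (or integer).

Total = 840, so P(defects=0) = 160/840, etc.
E[X] = (4/21)·0 + (2/21)·2 + (1/7)·3 + (3/14)·5 + (3/14)·6 + (1/7)·9
     = 179/42

179/42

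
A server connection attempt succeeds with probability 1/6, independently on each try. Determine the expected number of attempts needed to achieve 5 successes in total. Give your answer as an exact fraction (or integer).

By linearity (sum of 5 independent geometric waits), E[trials] = 5/p = 5/(1/6) = 30.

30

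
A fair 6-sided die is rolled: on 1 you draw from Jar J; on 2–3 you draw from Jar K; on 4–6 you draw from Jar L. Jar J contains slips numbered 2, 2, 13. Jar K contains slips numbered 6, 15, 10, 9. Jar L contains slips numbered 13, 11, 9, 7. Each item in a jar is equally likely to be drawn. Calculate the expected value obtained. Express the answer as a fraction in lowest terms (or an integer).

E[X | Jar J] = (2 + 2 + 13)/3 = 17/3
E[X | Jar K] = (6 + 15 + 10 + 9)/4 = 10
E[X | Jar L] = (13 + 11 + 9 + 7)/4 = 10
E[X] = (1/6)·17/3 + (1/3)·10 + (1/2)·10 = 167/18

167/18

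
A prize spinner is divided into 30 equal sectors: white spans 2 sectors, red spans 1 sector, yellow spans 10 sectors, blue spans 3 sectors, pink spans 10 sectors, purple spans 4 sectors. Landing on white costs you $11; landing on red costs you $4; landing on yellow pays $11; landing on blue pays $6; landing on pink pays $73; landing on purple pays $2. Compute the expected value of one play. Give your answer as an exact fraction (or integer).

$28

E[payout] = (2/30)·(-11) + (1/30)·(-4) + (10/30)·11 + (3/30)·6 + (10/30)·73 + (4/30)·2 = 28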